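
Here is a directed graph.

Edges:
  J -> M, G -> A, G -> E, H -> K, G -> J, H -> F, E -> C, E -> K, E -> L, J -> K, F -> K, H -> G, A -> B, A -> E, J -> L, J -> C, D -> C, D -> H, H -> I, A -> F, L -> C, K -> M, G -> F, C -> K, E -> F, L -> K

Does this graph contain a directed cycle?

No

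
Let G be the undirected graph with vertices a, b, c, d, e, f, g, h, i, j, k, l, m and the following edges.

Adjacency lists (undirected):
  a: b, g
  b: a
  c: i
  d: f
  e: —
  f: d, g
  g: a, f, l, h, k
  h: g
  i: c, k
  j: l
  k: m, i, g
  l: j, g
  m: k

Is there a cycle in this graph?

No

DFS, tracking each vertex's parent; an edge to a visited non-parent vertex closes a cycle.
Start from c:
visit c (parent –)
  visit i (parent c)
    i–c: parent, skip
    visit k (parent i)
      visit m (parent k)
        m–k: parent, skip
      k–i: parent, skip
      visit g (parent k)
        visit a (parent g)
          visit b (parent a)
            b–a: parent, skip
          a–g: parent, skip
        visit f (parent g)
          visit d (parent f)
            d–f: parent, skip
          f–g: parent, skip
        visit l (parent g)
          visit j (parent l)
            j–l: parent, skip
          l–g: parent, skip
        visit h (parent g)
          h–g: parent, skip
        g–k: parent, skip
visit e (parent –)
No non-parent visited neighbor found — the graph is a forest.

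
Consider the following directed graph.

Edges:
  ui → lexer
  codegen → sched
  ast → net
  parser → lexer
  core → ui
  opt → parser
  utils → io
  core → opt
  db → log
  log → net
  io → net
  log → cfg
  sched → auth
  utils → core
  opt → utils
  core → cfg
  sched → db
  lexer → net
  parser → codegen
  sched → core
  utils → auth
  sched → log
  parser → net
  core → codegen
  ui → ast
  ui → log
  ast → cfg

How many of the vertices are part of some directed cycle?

6

A vertex is on a directed cycle iff it belongs to a strongly connected component of size ≥ 2 (or has a self-loop).
The vertices on cycles are {opt, core, sched, utils, parser, codegen} — 6 in total.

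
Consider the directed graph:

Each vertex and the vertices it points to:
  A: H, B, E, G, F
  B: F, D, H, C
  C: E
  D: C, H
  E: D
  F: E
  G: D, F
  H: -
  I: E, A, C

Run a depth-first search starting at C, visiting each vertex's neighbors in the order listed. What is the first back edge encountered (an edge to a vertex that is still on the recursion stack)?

D->C

DFS from C (visiting each vertex's neighbors in the order listed); mark gray on enter, black on exit:
C gray
  E gray
    D gray
      D→C: C is gray → back edge
First back edge: D → C.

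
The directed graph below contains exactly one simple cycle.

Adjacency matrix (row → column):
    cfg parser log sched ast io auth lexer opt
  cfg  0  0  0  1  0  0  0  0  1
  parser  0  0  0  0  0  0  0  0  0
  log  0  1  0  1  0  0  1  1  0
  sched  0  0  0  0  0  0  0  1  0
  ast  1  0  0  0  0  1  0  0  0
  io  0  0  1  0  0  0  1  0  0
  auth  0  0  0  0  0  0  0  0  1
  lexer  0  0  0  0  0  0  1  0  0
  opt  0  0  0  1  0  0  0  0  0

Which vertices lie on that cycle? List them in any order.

DFS with gray/black marking from lexer:
lexer gray
  auth gray
    opt gray
      sched gray
        sched→lexer: lexer is gray → back edge
Back edge closes the cycle lexer → auth → opt → sched → lexer; its vertices are {opt, auth, lexer, sched}.

opt, auth, lexer, sched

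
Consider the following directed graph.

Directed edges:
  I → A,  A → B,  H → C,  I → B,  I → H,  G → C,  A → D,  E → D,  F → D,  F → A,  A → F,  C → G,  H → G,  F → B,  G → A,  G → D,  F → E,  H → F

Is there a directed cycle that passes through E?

No

E lies on a cycle iff there is a path from E back to itself.
Exploring from E, it never reaches itself; equivalently, its strongly connected component is a singleton.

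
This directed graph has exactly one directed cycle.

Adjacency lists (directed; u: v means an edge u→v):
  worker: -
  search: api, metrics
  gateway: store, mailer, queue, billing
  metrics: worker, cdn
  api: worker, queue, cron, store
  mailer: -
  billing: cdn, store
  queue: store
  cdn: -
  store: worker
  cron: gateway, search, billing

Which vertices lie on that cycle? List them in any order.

api, cron, search

DFS with gray/black marking from cron:
cron gray
  gateway gray
    store gray
      worker gray
      worker black
    store black
    mailer gray
    mailer black
    queue gray
      queue→store: store black — skip
    queue black
    billing gray
      cdn gray
      cdn black
      billing→store: store black — skip
    billing black
  gateway black
  search gray
    api gray
      api→worker: worker black — skip
      api→queue: queue black — skip
      api→cron: cron is gray → back edge
Back edge closes the cycle cron → search → api → cron; its vertices are {api, cron, search}.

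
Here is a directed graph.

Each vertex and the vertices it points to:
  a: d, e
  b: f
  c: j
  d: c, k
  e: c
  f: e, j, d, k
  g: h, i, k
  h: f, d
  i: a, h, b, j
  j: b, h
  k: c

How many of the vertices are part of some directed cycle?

A vertex is on a directed cycle iff it belongs to a strongly connected component of size ≥ 2 (or has a self-loop).
The vertices on cycles are {b, c, d, e, f, h, j, k} — 8 in total.

8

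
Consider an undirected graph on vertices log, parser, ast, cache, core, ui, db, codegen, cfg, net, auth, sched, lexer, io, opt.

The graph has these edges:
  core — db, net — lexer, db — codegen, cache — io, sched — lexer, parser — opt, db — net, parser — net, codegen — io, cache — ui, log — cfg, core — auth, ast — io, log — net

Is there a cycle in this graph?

No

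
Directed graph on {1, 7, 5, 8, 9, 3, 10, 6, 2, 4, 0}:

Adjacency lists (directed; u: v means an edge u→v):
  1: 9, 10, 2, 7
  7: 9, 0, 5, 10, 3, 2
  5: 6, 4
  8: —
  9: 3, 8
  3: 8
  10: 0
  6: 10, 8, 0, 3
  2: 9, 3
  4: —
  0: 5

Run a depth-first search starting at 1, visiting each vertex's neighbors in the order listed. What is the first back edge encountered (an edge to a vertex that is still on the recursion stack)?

DFS from 1 (visiting each vertex's neighbors in the order listed); mark gray on enter, black on exit:
1 gray
  9 gray
    3 gray
      8 gray
      8 black
    3 black
    9→8: 8 black — skip
  9 black
  10 gray
    0 gray
      5 gray
        6 gray
          6→10: 10 is gray → back edge
First back edge: 6 → 10.

6→10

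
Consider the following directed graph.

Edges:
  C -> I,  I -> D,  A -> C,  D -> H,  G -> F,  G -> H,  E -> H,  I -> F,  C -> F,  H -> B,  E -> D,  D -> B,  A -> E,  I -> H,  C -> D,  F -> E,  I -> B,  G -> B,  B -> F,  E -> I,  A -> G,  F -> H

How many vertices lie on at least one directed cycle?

6

A vertex is on a directed cycle iff it belongs to a strongly connected component of size ≥ 2 (or has a self-loop).
The vertices on cycles are {B, D, E, F, H, I} — 6 in total.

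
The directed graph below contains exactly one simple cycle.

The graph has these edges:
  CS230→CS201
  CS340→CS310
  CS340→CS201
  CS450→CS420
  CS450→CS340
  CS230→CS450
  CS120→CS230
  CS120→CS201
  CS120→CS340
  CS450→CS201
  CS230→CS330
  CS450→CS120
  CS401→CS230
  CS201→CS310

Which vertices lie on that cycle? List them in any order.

DFS with gray/black marking from CS230:
CS230 gray
  CS450 gray
    CS420 gray
    CS420 black
    CS201 gray
      CS310 gray
      CS310 black
    CS201 black
    CS120 gray
      CS120→CS230: CS230 is gray → back edge
Back edge closes the cycle CS230 → CS450 → CS120 → CS230; its vertices are {CS120, CS230, CS450}.

CS120, CS230, CS450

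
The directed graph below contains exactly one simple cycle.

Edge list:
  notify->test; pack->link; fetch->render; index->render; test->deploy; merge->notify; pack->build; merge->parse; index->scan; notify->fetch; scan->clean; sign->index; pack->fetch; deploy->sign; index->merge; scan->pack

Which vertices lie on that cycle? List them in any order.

DFS with gray/black marking from index:
index gray
  render gray
  render black
  merge gray
    parse gray
    parse black
    notify gray
      fetch gray
        fetch→render: render black — skip
      fetch black
      test gray
        deploy gray
          sign gray
            sign→index: index is gray → back edge
Back edge closes the cycle index → merge → notify → test → deploy → sign → index; its vertices are {sign, test, index, merge, deploy, notify}.

sign, test, index, merge, deploy, notify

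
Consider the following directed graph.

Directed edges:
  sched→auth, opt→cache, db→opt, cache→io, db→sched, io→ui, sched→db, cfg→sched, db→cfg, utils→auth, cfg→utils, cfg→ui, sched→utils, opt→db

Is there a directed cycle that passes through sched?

Yes

sched is on a cycle iff sched can reach itself via ≥1 edge.
sched → db → sched — yes.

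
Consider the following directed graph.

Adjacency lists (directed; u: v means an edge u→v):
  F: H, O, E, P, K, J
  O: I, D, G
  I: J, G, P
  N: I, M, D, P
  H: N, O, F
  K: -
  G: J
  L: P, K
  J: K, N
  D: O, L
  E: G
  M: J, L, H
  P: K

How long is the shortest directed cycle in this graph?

2

For each vertex v, BFS finds the shortest path from v back to v.
The shortest such closed walk is H → F → H, length 2.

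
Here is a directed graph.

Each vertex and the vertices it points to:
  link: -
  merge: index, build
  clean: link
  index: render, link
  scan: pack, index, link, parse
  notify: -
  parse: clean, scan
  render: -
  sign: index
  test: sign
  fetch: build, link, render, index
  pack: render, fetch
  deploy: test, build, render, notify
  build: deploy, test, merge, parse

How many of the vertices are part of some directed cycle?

7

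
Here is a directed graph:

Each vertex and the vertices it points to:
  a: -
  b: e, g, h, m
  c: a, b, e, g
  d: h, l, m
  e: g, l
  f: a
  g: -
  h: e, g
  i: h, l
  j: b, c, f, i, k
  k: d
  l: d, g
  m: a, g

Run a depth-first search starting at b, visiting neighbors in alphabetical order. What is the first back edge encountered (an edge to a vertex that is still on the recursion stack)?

DFS from b (visiting neighbors in alphabetical order); mark gray on enter, black on exit:
b gray
  e gray
    g gray
    g black
    l gray
      d gray
        h gray
          h→e: e is gray → back edge
First back edge: h → e.

h→e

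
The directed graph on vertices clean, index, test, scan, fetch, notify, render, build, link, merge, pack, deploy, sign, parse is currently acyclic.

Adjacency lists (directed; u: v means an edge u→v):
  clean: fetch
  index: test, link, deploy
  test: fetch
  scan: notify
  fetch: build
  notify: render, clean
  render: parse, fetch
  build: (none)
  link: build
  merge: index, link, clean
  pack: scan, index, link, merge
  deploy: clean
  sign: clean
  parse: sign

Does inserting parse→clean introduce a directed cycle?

No

Adding parse→clean creates a cycle iff clean can already reach parse.
Explore from clean: no path reaches parse. The graph stays acyclic.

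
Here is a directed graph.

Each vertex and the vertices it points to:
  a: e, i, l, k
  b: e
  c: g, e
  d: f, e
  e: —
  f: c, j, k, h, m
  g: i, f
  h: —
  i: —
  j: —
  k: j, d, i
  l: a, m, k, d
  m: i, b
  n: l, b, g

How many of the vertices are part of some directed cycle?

A vertex is on a directed cycle iff it belongs to a strongly connected component of size ≥ 2 (or has a self-loop).
The vertices on cycles are {a, c, d, f, g, k, l} — 7 in total.

7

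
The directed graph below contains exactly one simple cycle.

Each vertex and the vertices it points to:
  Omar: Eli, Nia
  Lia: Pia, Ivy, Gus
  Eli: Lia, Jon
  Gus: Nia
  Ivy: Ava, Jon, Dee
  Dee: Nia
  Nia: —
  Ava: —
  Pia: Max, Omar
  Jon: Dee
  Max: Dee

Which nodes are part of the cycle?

DFS with gray/black marking from Eli:
Eli gray
  Lia gray
    Pia gray
      Max gray
        Dee gray
          Nia gray
          Nia black
        Dee black
      Max black
      Omar gray
        Omar→Eli: Eli is gray → back edge
Back edge closes the cycle Eli → Lia → Pia → Omar → Eli; its vertices are {Eli, Lia, Pia, Omar}.

Eli, Lia, Pia, Omar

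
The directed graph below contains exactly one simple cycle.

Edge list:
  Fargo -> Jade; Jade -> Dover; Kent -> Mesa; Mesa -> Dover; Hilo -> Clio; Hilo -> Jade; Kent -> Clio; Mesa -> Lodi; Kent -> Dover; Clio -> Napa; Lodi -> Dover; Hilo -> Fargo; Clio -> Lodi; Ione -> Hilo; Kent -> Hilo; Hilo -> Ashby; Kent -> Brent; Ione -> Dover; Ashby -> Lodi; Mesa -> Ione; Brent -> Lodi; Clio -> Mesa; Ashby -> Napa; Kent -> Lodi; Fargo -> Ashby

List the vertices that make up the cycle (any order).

Clio, Hilo, Ione, Mesa

DFS with gray/black marking from Hilo:
Hilo gray
  Jade gray
    Dover gray
    Dover black
  Jade black
  Fargo gray
    Ashby gray
      Napa gray
      Napa black
      Lodi gray
        Lodi→Dover: Dover black — skip
      Lodi black
    Ashby black
    Fargo→Jade: Jade black — skip
  Fargo black
  Clio gray
    Mesa gray
      Mesa→Lodi: Lodi black — skip
      Mesa→Dover: Dover black — skip
      Ione gray
        Ione→Dover: Dover black — skip
        Ione→Hilo: Hilo is gray → back edge
Back edge closes the cycle Hilo → Clio → Mesa → Ione → Hilo; its vertices are {Clio, Hilo, Ione, Mesa}.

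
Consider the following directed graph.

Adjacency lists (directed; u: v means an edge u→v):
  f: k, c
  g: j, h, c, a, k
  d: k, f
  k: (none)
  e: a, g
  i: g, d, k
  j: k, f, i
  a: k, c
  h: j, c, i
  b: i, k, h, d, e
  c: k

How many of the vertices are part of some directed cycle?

4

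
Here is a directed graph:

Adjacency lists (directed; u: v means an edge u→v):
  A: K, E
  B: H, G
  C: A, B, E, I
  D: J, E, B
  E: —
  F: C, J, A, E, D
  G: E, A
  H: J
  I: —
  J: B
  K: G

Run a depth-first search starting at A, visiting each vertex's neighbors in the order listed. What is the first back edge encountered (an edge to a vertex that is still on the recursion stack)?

G->A

DFS from A (visiting each vertex's neighbors in the order listed); mark gray on enter, black on exit:
A gray
  K gray
    G gray
      E gray
      E black
      G→A: A is gray → back edge
First back edge: G → A.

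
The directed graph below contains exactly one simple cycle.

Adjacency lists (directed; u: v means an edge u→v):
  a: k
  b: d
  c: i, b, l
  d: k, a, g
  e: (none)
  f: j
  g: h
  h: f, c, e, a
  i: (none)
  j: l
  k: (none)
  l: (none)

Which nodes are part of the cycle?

DFS with gray/black marking from h:
h gray
  f gray
    j gray
      l gray
      l black
    j black
  f black
  c gray
    i gray
    i black
    b gray
      d gray
        k gray
        k black
        a gray
          a→k: k black — skip
        a black
        g gray
          g→h: h is gray → back edge
Back edge closes the cycle h → c → b → d → g → h; its vertices are {b, c, d, g, h}.

b, c, d, g, h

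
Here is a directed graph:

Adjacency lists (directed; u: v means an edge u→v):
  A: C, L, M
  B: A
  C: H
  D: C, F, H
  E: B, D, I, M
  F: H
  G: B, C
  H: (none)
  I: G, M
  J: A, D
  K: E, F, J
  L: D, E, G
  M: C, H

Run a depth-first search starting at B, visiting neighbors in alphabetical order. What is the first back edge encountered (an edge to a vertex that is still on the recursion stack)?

E->B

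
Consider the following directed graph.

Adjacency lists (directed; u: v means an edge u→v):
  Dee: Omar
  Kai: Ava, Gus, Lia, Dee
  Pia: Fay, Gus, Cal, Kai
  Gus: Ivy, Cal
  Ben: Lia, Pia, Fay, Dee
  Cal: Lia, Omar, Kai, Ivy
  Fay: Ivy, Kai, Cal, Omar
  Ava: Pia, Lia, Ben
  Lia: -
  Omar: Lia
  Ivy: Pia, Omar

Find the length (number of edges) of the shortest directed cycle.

3

For each vertex v, BFS finds the shortest path from v back to v.
The shortest such closed walk is Ava → Pia → Kai → Ava, length 3.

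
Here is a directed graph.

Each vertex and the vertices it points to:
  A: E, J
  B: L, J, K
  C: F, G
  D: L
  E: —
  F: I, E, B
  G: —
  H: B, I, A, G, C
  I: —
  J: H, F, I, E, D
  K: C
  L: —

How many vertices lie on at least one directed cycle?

7

A vertex is on a directed cycle iff it belongs to a strongly connected component of size ≥ 2 (or has a self-loop).
The vertices on cycles are {A, B, C, F, H, J, K} — 7 in total.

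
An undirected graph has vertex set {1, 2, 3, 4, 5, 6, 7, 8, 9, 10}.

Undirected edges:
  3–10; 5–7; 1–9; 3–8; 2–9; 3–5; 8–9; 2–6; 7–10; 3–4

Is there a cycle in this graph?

Yes

DFS, tracking each vertex's parent; an edge to a visited non-parent vertex closes a cycle.
Start from 7:
visit 7 (parent –)
  visit 5 (parent 7)
    visit 3 (parent 5)
      3–5: parent, skip
      visit 4 (parent 3)
        4–3: parent, skip
      visit 10 (parent 3)
        10–3: parent, skip
        10–7: 7 visited and ≠ parent → cycle
Cycle: 7 – 5 – 3 – 10 – 7.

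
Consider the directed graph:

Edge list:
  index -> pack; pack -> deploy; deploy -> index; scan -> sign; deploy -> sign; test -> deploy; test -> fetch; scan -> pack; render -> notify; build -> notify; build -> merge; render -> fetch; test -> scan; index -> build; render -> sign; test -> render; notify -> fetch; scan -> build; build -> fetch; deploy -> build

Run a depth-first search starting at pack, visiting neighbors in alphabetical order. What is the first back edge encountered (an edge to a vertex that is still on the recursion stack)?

index->pack

DFS from pack (visiting neighbors in alphabetical order); mark gray on enter, black on exit:
pack gray
  deploy gray
    build gray
      fetch gray
      fetch black
      merge gray
      merge black
      notify gray
        notify→fetch: fetch black — skip
      notify black
    build black
    index gray
      index→build: build black — skip
      index→pack: pack is gray → back edge
First back edge: index → pack.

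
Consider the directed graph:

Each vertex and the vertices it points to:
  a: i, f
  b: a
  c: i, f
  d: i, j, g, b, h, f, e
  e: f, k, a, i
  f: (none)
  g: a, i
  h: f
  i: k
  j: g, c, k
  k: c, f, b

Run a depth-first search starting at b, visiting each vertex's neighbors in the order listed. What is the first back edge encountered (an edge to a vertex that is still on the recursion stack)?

DFS from b (visiting each vertex's neighbors in the order listed); mark gray on enter, black on exit:
b gray
  a gray
    i gray
      k gray
        c gray
          c→i: i is gray → back edge
First back edge: c → i.

c→i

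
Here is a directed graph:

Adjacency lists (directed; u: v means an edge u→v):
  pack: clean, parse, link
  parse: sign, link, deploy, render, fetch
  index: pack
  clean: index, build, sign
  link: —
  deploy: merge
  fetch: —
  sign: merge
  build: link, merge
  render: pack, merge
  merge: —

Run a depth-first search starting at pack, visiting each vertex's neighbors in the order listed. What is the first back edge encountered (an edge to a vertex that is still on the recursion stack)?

index->pack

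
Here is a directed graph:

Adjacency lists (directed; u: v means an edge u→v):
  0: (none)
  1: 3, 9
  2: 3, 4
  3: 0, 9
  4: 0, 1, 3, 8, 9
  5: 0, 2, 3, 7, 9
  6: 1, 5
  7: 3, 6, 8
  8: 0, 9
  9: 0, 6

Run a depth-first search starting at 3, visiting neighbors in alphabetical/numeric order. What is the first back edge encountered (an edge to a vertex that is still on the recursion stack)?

1→3

DFS from 3 (visiting neighbors in alphabetical/numeric order); mark gray on enter, black on exit:
3 gray
  0 gray
  0 black
  9 gray
    9→0: 0 black — skip
    6 gray
      1 gray
        1→3: 3 is gray → back edge
First back edge: 1 → 3.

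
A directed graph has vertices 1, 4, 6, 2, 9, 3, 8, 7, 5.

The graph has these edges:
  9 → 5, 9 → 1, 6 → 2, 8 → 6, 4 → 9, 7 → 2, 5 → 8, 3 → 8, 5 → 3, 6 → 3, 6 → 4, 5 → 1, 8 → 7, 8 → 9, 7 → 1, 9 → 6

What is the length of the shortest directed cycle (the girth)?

For each vertex v, BFS finds the shortest path from v back to v.
The shortest such closed walk is 5 → 8 → 9 → 5, length 3.

3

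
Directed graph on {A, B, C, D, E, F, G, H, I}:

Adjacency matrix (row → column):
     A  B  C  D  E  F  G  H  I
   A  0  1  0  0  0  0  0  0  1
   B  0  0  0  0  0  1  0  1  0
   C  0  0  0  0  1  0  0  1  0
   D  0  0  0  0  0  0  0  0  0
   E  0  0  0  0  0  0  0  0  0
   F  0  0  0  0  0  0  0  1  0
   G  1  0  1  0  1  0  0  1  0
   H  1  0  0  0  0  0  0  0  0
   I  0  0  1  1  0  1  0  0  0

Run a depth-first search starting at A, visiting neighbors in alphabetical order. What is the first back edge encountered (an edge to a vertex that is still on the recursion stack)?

DFS from A (visiting neighbors in alphabetical order); mark gray on enter, black on exit:
A gray
  B gray
    F gray
      H gray
        H→A: A is gray → back edge
First back edge: H → A.

H→A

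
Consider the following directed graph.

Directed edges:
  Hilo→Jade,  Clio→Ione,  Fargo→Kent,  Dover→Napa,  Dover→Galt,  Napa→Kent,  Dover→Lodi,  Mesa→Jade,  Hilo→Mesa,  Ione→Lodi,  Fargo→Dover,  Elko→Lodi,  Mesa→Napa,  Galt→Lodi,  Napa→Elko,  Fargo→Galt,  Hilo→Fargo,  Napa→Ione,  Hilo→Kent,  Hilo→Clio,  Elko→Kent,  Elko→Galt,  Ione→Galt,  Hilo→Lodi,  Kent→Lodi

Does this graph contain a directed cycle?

DFS with white/gray/black marking, starting from Clio:
Clio gray
  Ione gray
    Galt gray
      Lodi gray
      Lodi black
    Galt black
    Ione→Lodi: Lodi black — skip
  Ione black
Clio black
Dover gray
  Dover→Lodi: Lodi black — skip
  Napa gray
    Elko gray
      Elko→Galt: Galt black — skip
      Kent gray
        Kent→Lodi: Lodi black — skip
      Kent black
      Elko→Lodi: Lodi black — skip
    Elko black
    Napa→Ione: Ione black — skip
    Napa→Kent: Kent black — skip
  Napa black
  Dover→Galt: Galt black — skip
Dover black
Fargo gray
  Fargo→Kent: Kent black — skip
  Fargo→Dover: Dover black — skip
  Fargo→Galt: Galt black — skip
Fargo black
Jade gray
Jade black
Mesa gray
  Mesa→Jade: Jade black — skip
  Mesa→Napa: Napa black — skip
Mesa black
Hilo gray
  Hilo→Kent: Kent black — skip
  Hilo→Jade: Jade black — skip
  Hilo→Mesa: Mesa black — skip
  Hilo→Fargo: Fargo black — skip
  Hilo→Clio: Clio black — skip
  Hilo→Lodi: Lodi black — skip
Hilo black
Every edge goes to a white or black vertex — no back edge, so the graph is acyclic.

No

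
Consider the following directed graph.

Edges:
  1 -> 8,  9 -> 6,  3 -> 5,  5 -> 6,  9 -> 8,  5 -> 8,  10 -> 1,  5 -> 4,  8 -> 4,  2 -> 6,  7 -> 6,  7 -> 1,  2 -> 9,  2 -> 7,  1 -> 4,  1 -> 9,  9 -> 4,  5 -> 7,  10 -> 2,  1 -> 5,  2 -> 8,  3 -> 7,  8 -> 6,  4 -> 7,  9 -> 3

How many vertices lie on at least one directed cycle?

7

A vertex is on a directed cycle iff it belongs to a strongly connected component of size ≥ 2 (or has a self-loop).
The vertices on cycles are {1, 3, 4, 5, 7, 8, 9} — 7 in total.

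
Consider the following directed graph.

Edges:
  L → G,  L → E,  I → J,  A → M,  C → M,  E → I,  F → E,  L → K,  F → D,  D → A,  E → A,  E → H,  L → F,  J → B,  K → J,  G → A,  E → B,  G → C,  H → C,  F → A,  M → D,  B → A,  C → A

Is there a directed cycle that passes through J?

J lies on a cycle iff there is a path from J back to itself.
Exploring from J, it never reaches itself; equivalently, its strongly connected component is a singleton.

No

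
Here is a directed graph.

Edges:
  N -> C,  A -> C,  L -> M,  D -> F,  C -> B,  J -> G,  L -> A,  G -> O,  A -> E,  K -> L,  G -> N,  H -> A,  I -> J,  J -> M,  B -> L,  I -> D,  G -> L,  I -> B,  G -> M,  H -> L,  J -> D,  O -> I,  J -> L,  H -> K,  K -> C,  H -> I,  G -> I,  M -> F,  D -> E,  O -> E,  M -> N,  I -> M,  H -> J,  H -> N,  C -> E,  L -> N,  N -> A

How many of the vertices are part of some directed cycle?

10

A vertex is on a directed cycle iff it belongs to a strongly connected component of size ≥ 2 (or has a self-loop).
The vertices on cycles are {A, B, C, G, I, J, L, M, N, O} — 10 in total.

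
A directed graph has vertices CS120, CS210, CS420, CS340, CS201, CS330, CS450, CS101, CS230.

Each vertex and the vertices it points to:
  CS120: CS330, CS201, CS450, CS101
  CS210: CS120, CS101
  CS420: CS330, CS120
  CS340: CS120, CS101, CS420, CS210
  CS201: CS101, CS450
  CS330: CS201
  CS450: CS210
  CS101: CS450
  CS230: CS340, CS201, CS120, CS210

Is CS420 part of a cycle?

No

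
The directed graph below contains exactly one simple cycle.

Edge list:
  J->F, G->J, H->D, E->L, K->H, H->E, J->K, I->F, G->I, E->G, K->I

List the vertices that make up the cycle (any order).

E, G, H, J, K

DFS with gray/black marking from J:
J gray
  K gray
    I gray
      F gray
      F black
    I black
    H gray
      D gray
      D black
      E gray
        L gray
        L black
        G gray
          G→I: I black — skip
          G→J: J is gray → back edge
Back edge closes the cycle J → K → H → E → G → J; its vertices are {E, G, H, J, K}.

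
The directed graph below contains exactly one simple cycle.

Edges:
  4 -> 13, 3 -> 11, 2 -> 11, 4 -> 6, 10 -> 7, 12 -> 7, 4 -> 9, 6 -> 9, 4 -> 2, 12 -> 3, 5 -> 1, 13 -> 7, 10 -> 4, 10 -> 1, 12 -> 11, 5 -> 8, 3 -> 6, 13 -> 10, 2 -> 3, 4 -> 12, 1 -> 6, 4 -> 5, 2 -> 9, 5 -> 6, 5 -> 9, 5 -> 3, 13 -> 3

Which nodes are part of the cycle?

DFS with gray/black marking from 10:
10 gray
  4 gray
    6 gray
      9 gray
      9 black
    6 black
    2 gray
      2→9: 9 black — skip
      11 gray
      11 black
      3 gray
        3→6: 6 black — skip
        3→11: 11 black — skip
      3 black
    2 black
    13 gray
      13→10: 10 is gray → back edge
Back edge closes the cycle 10 → 4 → 13 → 10; its vertices are {4, 10, 13}.

4, 10, 13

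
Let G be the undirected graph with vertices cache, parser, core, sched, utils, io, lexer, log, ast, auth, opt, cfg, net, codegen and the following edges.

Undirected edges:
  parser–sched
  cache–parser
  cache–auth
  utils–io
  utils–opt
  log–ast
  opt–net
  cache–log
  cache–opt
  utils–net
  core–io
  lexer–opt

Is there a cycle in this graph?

Yes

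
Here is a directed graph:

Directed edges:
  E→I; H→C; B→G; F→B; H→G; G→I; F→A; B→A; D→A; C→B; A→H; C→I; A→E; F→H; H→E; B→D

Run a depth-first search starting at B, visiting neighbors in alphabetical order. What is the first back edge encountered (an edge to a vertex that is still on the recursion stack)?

DFS from B (visiting neighbors in alphabetical order); mark gray on enter, black on exit:
B gray
  A gray
    E gray
      I gray
      I black
    E black
    H gray
      C gray
        C→B: B is gray → back edge
First back edge: C → B.

C->B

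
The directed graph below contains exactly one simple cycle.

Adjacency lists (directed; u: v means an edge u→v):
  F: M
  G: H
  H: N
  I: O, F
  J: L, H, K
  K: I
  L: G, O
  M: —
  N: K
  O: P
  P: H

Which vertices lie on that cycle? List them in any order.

DFS with gray/black marking from K:
K gray
  I gray
    O gray
      P gray
        H gray
          N gray
            N→K: K is gray → back edge
Back edge closes the cycle K → I → O → P → H → N → K; its vertices are {H, I, K, N, O, P}.

H, I, K, N, O, P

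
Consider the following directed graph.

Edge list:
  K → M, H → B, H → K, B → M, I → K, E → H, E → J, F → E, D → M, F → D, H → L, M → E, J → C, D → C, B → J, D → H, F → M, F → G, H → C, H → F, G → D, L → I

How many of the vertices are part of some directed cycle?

10

A vertex is on a directed cycle iff it belongs to a strongly connected component of size ≥ 2 (or has a self-loop).
The vertices on cycles are {B, D, E, F, G, H, I, K, L, M} — 10 in total.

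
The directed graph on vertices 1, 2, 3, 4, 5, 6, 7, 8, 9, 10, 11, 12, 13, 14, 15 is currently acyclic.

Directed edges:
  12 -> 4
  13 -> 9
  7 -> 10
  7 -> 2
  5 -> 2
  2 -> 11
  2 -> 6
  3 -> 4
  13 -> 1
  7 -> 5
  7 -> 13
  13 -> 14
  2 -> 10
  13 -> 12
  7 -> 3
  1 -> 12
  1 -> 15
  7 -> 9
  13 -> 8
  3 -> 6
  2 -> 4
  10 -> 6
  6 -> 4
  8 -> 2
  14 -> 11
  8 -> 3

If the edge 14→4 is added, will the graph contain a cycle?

No

Adding 14→4 creates a cycle iff 4 can already reach 14.
Explore from 4: no path reaches 14. The graph stays acyclic.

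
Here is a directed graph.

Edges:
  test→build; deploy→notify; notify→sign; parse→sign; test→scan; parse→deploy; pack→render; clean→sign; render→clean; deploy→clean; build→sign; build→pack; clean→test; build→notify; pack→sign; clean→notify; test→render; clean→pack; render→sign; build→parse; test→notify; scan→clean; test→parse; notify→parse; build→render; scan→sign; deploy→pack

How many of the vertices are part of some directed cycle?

A vertex is on a directed cycle iff it belongs to a strongly connected component of size ≥ 2 (or has a self-loop).
The vertices on cycles are {pack, scan, test, build, clean, parse, deploy, notify, render} — 9 in total.

9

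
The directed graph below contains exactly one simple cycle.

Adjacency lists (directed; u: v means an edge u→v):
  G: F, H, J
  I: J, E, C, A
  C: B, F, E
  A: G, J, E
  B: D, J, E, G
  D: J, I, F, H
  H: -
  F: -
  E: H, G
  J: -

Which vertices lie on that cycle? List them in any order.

B, C, D, I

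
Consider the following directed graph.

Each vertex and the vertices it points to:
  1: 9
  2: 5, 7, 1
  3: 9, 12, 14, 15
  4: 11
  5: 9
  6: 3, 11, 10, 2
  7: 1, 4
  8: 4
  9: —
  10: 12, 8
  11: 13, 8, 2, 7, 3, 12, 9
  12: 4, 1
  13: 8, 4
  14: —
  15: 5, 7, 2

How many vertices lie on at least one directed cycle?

9

A vertex is on a directed cycle iff it belongs to a strongly connected component of size ≥ 2 (or has a self-loop).
The vertices on cycles are {2, 3, 4, 7, 8, 11, 12, 13, 15} — 9 in total.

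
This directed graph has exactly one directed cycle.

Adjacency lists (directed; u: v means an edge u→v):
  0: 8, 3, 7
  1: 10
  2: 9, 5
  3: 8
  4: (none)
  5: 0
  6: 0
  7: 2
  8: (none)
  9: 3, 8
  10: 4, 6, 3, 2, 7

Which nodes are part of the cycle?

0, 2, 5, 7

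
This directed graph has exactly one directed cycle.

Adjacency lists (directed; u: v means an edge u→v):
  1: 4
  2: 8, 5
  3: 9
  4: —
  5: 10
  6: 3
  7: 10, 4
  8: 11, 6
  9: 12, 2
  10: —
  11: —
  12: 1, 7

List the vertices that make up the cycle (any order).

DFS with gray/black marking from 9:
9 gray
  12 gray
    1 gray
      4 gray
      4 black
    1 black
    7 gray
      10 gray
      10 black
      7→4: 4 black — skip
    7 black
  12 black
  2 gray
    8 gray
      11 gray
      11 black
      6 gray
        3 gray
          3→9: 9 is gray → back edge
Back edge closes the cycle 9 → 2 → 8 → 6 → 3 → 9; its vertices are {2, 3, 6, 8, 9}.

2, 3, 6, 8, 9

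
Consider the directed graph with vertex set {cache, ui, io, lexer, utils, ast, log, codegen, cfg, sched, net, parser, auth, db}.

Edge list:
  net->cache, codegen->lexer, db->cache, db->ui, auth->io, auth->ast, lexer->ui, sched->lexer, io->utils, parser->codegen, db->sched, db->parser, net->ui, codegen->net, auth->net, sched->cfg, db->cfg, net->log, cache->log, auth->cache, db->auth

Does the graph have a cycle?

No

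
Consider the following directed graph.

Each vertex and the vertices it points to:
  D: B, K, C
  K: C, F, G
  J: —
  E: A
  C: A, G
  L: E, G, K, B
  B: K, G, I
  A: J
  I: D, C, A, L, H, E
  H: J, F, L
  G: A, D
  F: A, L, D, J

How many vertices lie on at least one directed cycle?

9

A vertex is on a directed cycle iff it belongs to a strongly connected component of size ≥ 2 (or has a self-loop).
The vertices on cycles are {B, C, D, F, G, H, I, K, L} — 9 in total.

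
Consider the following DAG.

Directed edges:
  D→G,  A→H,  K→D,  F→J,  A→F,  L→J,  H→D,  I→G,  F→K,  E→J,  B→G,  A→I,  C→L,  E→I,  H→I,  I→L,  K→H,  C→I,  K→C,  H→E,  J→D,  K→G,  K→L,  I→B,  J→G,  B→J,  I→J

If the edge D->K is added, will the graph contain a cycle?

Yes

Adding D→K creates a cycle iff K can already reach D.
Path from K: K → D.
So K → … → D → K is a cycle.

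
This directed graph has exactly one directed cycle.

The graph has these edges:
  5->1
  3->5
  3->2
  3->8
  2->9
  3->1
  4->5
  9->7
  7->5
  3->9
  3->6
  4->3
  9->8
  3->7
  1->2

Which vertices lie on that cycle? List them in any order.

DFS with gray/black marking from 7:
7 gray
  5 gray
    1 gray
      2 gray
        9 gray
          8 gray
          8 black
          9→7: 7 is gray → back edge
Back edge closes the cycle 7 → 5 → 1 → 2 → 9 → 7; its vertices are {1, 2, 5, 7, 9}.

1, 2, 5, 7, 9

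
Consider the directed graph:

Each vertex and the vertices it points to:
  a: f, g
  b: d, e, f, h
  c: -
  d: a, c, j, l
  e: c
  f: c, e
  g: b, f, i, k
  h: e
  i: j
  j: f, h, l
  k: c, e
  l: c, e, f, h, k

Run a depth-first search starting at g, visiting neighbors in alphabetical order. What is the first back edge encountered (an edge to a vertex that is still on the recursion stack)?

DFS from g (visiting neighbors in alphabetical order); mark gray on enter, black on exit:
g gray
  b gray
    d gray
      a gray
        f gray
          c gray
          c black
          e gray
            e→c: c black — skip
          e black
        f black
        a→g: g is gray → back edge
First back edge: a → g.

a->g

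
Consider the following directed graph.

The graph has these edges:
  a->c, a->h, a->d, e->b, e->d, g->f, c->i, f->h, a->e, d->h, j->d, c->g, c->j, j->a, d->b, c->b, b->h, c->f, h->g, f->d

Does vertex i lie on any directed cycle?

No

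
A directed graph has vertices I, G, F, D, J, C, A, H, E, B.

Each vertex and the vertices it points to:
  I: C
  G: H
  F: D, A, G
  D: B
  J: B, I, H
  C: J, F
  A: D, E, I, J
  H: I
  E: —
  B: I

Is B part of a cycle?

Yes

B is on a cycle iff B can reach itself via ≥1 edge.
B → I → C → J → B — yes.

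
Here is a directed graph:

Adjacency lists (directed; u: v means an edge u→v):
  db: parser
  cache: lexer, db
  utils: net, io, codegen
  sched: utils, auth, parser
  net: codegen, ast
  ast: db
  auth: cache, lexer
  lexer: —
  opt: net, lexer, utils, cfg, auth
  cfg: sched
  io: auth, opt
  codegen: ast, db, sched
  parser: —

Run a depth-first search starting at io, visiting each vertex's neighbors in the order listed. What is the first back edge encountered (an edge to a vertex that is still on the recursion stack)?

DFS from io (visiting each vertex's neighbors in the order listed); mark gray on enter, black on exit:
io gray
  auth gray
    cache gray
      lexer gray
      lexer black
      db gray
        parser gray
        parser black
      db black
    cache black
    auth→lexer: lexer black — skip
  auth black
  opt gray
    net gray
      codegen gray
        ast gray
          ast→db: db black — skip
        ast black
        codegen→db: db black — skip
        sched gray
          utils gray
            utils→net: net is gray → back edge
First back edge: utils → net.

utils->net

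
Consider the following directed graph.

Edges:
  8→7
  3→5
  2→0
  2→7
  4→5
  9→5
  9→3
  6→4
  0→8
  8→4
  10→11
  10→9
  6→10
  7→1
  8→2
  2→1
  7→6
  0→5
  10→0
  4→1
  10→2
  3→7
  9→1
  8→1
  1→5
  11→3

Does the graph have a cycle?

DFS with white/gray/black marking, starting from 10:
10 gray
  11 gray
    3 gray
      7 gray
        6 gray
          4 gray
            5 gray
            5 black
            1 gray
              1→5: 5 black — skip
            1 black
          4 black
          6→10: 10 is gray → back edge
Back edge found, so a cycle exists: 10 → 11 → 3 → 7 → 6 → 10.

Yes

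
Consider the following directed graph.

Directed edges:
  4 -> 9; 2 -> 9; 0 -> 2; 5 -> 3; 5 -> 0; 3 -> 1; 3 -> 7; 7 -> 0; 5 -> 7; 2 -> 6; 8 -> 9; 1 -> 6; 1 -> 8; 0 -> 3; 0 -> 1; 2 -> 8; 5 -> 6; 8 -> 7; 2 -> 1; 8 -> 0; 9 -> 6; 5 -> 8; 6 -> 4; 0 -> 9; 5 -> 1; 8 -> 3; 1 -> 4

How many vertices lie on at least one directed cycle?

9

A vertex is on a directed cycle iff it belongs to a strongly connected component of size ≥ 2 (or has a self-loop).
The vertices on cycles are {0, 1, 2, 3, 4, 6, 7, 8, 9} — 9 in total.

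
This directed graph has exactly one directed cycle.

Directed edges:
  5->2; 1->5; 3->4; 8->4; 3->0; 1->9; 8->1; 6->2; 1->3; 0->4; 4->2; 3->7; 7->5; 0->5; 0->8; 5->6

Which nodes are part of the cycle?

0, 1, 3, 8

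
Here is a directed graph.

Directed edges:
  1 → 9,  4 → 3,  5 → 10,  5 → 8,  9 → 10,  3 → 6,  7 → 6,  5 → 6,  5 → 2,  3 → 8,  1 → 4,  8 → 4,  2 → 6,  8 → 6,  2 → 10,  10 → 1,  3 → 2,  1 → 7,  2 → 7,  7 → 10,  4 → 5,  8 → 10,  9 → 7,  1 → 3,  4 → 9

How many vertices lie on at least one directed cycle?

9

A vertex is on a directed cycle iff it belongs to a strongly connected component of size ≥ 2 (or has a self-loop).
The vertices on cycles are {1, 2, 3, 4, 5, 7, 8, 9, 10} — 9 in total.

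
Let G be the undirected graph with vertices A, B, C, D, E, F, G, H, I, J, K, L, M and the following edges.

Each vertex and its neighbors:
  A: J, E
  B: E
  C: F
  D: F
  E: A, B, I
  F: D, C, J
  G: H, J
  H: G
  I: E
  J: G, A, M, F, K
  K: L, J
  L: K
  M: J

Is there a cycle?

No

DFS, tracking each vertex's parent; an edge to a visited non-parent vertex closes a cycle.
Start from D:
visit D (parent –)
  visit F (parent D)
    F–D: parent, skip
    visit C (parent F)
      C–F: parent, skip
    visit J (parent F)
      visit G (parent J)
        visit H (parent G)
          H–G: parent, skip
        G–J: parent, skip
      visit A (parent J)
        A–J: parent, skip
        visit E (parent A)
          E–A: parent, skip
          visit B (parent E)
            B–E: parent, skip
          visit I (parent E)
            I–E: parent, skip
      visit M (parent J)
        M–J: parent, skip
      J–F: parent, skip
      visit K (parent J)
        visit L (parent K)
          L–K: parent, skip
        K–J: parent, skip
No non-parent visited neighbor found — the graph is a forest.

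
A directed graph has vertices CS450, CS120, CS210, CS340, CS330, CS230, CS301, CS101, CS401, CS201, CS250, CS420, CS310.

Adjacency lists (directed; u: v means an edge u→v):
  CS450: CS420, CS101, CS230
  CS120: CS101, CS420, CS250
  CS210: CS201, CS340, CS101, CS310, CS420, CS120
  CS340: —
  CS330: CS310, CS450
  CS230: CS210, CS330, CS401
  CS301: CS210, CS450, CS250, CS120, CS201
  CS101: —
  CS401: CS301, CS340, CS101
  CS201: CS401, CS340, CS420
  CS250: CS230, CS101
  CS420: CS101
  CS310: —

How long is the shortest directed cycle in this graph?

3

For each vertex v, BFS finds the shortest path from v back to v.
The shortest such closed walk is CS301 → CS201 → CS401 → CS301, length 3.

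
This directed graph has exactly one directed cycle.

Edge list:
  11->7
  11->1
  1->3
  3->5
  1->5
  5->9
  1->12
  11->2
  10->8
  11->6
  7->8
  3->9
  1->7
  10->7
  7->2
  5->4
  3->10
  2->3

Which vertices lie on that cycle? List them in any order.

2, 3, 7, 10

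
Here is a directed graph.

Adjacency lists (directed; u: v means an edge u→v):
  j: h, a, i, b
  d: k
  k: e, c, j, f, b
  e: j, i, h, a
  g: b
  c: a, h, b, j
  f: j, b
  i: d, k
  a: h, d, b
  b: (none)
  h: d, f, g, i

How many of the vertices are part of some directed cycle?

9

A vertex is on a directed cycle iff it belongs to a strongly connected component of size ≥ 2 (or has a self-loop).
The vertices on cycles are {a, c, d, e, f, h, i, j, k} — 9 in total.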